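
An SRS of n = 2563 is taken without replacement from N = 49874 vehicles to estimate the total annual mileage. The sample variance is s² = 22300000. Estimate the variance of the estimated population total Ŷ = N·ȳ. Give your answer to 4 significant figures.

Var(Ŷ) = N²·Var(ȳ) = N²·(1 − n/N)·s²/n.
f = 2563/49874 = 0.05138950; Var(ȳ) = 0.94861050·22300000/2563 = 8253.6146.
Var(Ŷ) = 49874² · 8253.6146 = 2.0530172 × 10^13.

2.053 × 10^13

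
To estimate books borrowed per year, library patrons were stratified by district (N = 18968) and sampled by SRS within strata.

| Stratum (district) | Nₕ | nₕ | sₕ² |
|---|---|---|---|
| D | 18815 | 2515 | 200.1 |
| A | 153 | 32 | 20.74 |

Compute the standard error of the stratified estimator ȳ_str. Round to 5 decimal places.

0.26049

Var(ȳ_str) = Σₕ Wₕ²(1 − fₕ)sₕ²/nₕ with Wₕ = Nₕ/N, N = 18968.
D: Wₕ = 0.99193378; term = 0.99193378²·(1 − 0.13366994)·200.1/2515 = 0.067820009.
A: Wₕ = 0.00806622; term = 0.00806622²·(1 − 0.20915033)·20.74/32 = 3.3349743 × 10^-5.
Sum = 0.067853359.
SE = √(0.067853359) = 0.26049.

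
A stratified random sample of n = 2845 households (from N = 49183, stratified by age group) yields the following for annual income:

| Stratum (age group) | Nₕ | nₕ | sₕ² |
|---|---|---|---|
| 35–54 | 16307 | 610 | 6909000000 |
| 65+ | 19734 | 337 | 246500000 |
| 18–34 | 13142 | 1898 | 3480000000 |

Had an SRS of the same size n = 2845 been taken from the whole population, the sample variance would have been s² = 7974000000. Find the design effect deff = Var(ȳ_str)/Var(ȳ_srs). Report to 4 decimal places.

Var(ȳ_str) = Σ Wₕ²(1−fₕ)sₕ²/nₕ with Wₕ = Nₕ/49183:
  35–54: (16307/49183)²·(1−610/16307)·6909000000/610 = 1.1985221 × 10^6
  65+: (19734/49183)²·(1−337/19734)·246500000/337 = 115746.18
  18–34: (13142/49183)²·(1−1898/13142)·3480000000/1898 = 112004.46
  → Var(ȳ_str) = 1.4262727 × 10^6.
Var(ȳ_srs) = (1 − 2845/49183)·7974000000/2845 = 2.6406828 × 10^6.
deff = (1.4262727 × 10^6) / (2.6406828 × 10^6) = 0.5401.

0.5401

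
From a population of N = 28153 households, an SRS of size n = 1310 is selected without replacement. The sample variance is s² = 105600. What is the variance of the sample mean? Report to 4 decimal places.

Under SRS without replacement, Var(ȳ) = (1 − f)·s²/n with f = n/N = 1310/28153 = 0.04653145.
Var(ȳ) = (1 − 0.04653145)·105600/1310 = 0.95346855·80.610687 = 76.859755.

76.8598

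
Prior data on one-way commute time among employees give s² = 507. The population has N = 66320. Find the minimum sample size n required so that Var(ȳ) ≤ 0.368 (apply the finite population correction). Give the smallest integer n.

Without fpc, n₀ = s²/D = 507/0.368 = 1377.7174.
With fpc, (1 − n/N)·s²/n ≤ D requires n ≥ n₀/(1 + n₀/N) = 1377.7174/(1 + 1377.7174/66320) = 1349.6794.
Rounding up, n = 1350.

1350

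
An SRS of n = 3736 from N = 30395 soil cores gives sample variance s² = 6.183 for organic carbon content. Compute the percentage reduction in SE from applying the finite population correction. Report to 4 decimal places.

f = n/N = 3736/30395 = 0.12291495.
SE_no-fpc = √(s²/n) = 0.040681428; SE_fpc = √((1−f)s²/n) = 0.038099304.
Ratio = √(1−f) = 0.93652819. Reduction = 100·(1 − 0.93652819) = 6.3472%.

6.3472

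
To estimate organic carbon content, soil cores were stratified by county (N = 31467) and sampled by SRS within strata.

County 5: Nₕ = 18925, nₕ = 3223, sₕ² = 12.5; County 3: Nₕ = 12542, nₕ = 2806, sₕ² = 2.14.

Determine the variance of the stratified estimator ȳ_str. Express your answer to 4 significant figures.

0.001258

Var(ȳ_str) = Σₕ Wₕ²(1 − fₕ)sₕ²/nₕ with Wₕ = Nₕ/N, N = 31467.
County 5: Wₕ = 0.60142371; term = 0.60142371²·(1 − 0.17030383)·12.5/3223 = 0.0011639381.
County 3: Wₕ = 0.39857629; term = 0.39857629²·(1 − 0.22372827)·2.14/2806 = 9.4050864 × 10^-5.
Sum = 0.001257989.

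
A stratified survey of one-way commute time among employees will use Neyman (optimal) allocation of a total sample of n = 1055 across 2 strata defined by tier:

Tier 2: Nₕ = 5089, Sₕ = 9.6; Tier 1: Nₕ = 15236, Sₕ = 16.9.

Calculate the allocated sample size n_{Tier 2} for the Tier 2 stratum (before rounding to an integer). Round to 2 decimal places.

168.25

Neyman allocation: nₕ = n·NₕSₕ / Σⱼ NⱼSⱼ.
Σ NⱼSⱼ = 5089·9.6 + 15236·16.9 = 306342.8.
n_{Tier 2} = 1055·5089·9.6 / 306342.8 = 168.25.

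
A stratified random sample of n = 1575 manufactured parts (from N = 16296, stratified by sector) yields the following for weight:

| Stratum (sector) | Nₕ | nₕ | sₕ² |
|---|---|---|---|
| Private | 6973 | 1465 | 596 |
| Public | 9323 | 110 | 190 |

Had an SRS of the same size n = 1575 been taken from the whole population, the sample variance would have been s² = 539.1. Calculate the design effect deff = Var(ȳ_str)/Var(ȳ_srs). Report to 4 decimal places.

Var(ȳ_str) = Σ Wₕ²(1−fₕ)sₕ²/nₕ with Wₕ = Nₕ/16296:
  Private: (6973/16296)²·(1−1465/6973)·596/1465 = 0.058838311
  Public: (9323/16296)²·(1−110/9323)·190/110 = 0.55867037
  → Var(ȳ_str) = 0.61750868.
Var(ȳ_srs) = (1 − 1575/16296)·539.1/1575 = 0.30920398.
deff = 0.61750868 / 0.30920398 = 1.9971.

1.9971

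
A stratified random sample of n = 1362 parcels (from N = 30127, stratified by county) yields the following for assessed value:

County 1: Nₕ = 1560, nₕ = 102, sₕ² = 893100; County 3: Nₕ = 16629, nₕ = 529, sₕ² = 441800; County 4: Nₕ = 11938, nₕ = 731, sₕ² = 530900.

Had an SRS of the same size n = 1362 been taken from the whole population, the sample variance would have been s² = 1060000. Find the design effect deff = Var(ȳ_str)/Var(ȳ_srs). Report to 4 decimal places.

Var(ȳ_str) = Σ Wₕ²(1−fₕ)sₕ²/nₕ with Wₕ = Nₕ/30127:
  County 1: (1560/30127)²·(1−102/1560)·893100/102 = 21.9417
  County 3: (16629/30127)²·(1−529/16629)·441800/529 = 246.3487
  County 4: (11938/30127)²·(1−731/11938)·530900/731 = 107.0544
  → Var(ȳ_str) = 375.3448.
Var(ȳ_srs) = (1 − 1362/30127)·1060000/1362 = 743.08287.
deff = 375.3448 / 743.08287 = 0.5051.

0.5051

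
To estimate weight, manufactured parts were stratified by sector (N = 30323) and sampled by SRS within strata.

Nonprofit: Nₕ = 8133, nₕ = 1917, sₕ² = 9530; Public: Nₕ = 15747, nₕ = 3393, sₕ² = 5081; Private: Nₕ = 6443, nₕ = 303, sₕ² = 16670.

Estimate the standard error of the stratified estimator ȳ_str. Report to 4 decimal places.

Var(ȳ_str) = Σₕ Wₕ²(1 − fₕ)sₕ²/nₕ with Wₕ = Nₕ/N, N = 30323.
Nonprofit: Wₕ = 0.26821225; term = 0.26821225²·(1 − 0.23570638)·9530/1917 = 0.27333059.
Public: Wₕ = 0.51930878; term = 0.51930878²·(1 − 0.21546961)·5081/3393 = 0.3168301.
Private: Wₕ = 0.21247898; term = 0.21247898²·(1 − 0.04702778)·16670/303 = 2.3670375.
Sum = 2.9571982.
SE = √(2.9571982) = 1.7197.

1.7197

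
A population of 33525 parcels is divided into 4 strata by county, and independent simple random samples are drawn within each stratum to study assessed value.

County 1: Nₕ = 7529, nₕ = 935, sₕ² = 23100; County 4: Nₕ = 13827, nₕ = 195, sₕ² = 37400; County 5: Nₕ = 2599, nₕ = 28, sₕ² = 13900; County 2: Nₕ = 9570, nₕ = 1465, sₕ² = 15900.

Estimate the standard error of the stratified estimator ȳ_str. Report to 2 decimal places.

Var(ȳ_str) = Σₕ Wₕ²(1 − fₕ)sₕ²/nₕ with Wₕ = Nₕ/N, N = 33525.
County 1: Wₕ = 0.22457867; term = 0.22457867²·(1 − 0.12418648)·23100/935 = 1.0913123.
County 4: Wₕ = 0.41243848; term = 0.41243848²·(1 − 0.01410284)·37400/195 = 32.165252.
County 5: Wₕ = 0.07752424; term = 0.07752424²·(1 − 0.01077337)·13900/28 = 2.9513965.
County 2: Wₕ = 0.28545861; term = 0.28545861²·(1 − 0.15308255)·15900/1465 = 0.74900874.
Sum = 36.95697.
SE = √(36.95697) = 6.08.

6.08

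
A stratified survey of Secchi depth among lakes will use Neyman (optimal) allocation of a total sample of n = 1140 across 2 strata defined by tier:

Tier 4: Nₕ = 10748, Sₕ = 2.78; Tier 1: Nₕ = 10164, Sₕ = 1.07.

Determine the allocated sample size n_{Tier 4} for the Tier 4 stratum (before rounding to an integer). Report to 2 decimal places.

835.79

Neyman allocation: nₕ = n·NₕSₕ / Σⱼ NⱼSⱼ.
Σ NⱼSⱼ = 10748·2.78 + 10164·1.07 = 40754.92.
n_{Tier 4} = 1140·10748·2.78 / 40754.92 = 835.79.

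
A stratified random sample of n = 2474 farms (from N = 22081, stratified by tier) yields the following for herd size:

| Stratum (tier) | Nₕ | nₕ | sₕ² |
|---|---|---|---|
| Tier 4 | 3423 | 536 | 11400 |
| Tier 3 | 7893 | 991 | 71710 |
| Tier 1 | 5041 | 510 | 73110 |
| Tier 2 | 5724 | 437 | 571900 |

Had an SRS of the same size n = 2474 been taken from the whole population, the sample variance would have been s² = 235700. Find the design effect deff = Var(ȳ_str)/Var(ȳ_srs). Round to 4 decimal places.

Var(ȳ_str) = Σ Wₕ²(1−fₕ)sₕ²/nₕ with Wₕ = Nₕ/22081:
  Tier 4: (3423/22081)²·(1−536/3423)·11400/536 = 0.43107841
  Tier 3: (7893/22081)²·(1−991/7893)·71710/991 = 8.0851047
  Tier 1: (5041/22081)²·(1−510/5041)·73110/510 = 6.7155238
  Tier 2: (5724/22081)²·(1−437/5724)·571900/437 = 81.228815
  → Var(ȳ_str) = 96.460522.
Var(ȳ_srs) = (1 − 2474/22081)·235700/2474 = 84.596481.
deff = 96.460522 / 84.596481 = 1.1402.

1.1402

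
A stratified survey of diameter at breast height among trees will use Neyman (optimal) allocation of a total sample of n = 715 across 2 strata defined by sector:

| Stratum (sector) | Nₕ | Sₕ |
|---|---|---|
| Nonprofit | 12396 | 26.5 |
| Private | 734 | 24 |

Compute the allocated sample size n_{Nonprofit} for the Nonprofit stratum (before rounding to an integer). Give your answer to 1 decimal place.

678.6

Neyman allocation: nₕ = n·NₕSₕ / Σⱼ NⱼSⱼ.
Σ NⱼSⱼ = 12396·26.5 + 734·24 = 346110.
n_{Nonprofit} = 715·12396·26.5 / 346110 = 678.6.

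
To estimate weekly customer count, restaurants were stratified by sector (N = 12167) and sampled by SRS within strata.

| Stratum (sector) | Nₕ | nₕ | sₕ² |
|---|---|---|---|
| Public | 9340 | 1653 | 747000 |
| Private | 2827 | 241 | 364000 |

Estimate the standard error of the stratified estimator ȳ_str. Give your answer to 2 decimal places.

Var(ȳ_str) = Σₕ Wₕ²(1 − fₕ)sₕ²/nₕ with Wₕ = Nₕ/N, N = 12167.
Public: Wₕ = 0.76765020; term = 0.76765020²·(1 − 0.17698073)·747000/1653 = 219.17171.
Private: Wₕ = 0.23234980; term = 0.23234980²·(1 − 0.08524938)·364000/241 = 74.588462.
Sum = 293.76017.
SE = √(293.76017) = 17.14.

17.14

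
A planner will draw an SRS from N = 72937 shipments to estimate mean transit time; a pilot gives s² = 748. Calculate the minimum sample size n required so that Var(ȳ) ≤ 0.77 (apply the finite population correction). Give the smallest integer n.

959

Without fpc, n₀ = s²/D = 748/0.77 = 971.4286.
With fpc, (1 − n/N)·s²/n ≤ D requires n ≥ n₀/(1 + n₀/N) = 971.4286/(1 + 971.4286/72937) = 958.6605.
Rounding up, n = 959.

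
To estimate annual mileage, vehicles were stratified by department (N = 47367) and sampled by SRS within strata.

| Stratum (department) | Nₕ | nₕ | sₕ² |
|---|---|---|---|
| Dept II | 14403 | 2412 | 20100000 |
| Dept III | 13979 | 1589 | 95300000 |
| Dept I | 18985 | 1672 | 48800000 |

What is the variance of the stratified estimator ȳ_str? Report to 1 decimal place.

Var(ȳ_str) = Σₕ Wₕ²(1 − fₕ)sₕ²/nₕ with Wₕ = Nₕ/N, N = 47367.
Dept II: Wₕ = 0.30407246; term = 0.30407246²·(1 − 0.16746511)·20100000/2412 = 641.46854.
Dept III: Wₕ = 0.29512108; term = 0.29512108²·(1 − 0.11367051)·95300000/1589 = 4629.8259.
Dept I: Wₕ = 0.40080647; term = 0.40080647²·(1 − 0.08806953)·48800000/1672 = 4275.7738.
Sum = 9547.0682.

9547.1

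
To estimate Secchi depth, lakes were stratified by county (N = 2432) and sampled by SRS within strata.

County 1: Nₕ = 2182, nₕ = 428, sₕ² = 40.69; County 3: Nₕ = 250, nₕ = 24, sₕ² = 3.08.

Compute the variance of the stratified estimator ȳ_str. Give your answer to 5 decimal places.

Var(ȳ_str) = Σₕ Wₕ²(1 − fₕ)sₕ²/nₕ with Wₕ = Nₕ/N, N = 2432.
County 1: Wₕ = 0.89720395; term = 0.89720395²·(1 − 0.19615032)·40.69/428 = 0.061517845.
County 3: Wₕ = 0.10279605; term = 0.10279605²·(1 − 0.09600000)·3.08/24 = 0.0012259162.
Sum = 0.062743761.

0.06274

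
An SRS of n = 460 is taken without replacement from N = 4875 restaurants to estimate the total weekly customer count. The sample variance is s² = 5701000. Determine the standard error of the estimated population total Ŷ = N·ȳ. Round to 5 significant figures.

Var(Ŷ) = N²·Var(ȳ) = N²·(1 − n/N)·s²/n.
f = 460/4875 = 0.09435897; Var(ȳ) = 0.90564103·5701000/460 = 11224.042.
Var(Ŷ) = 4875² · 11224.042 = 2.6674637 × 10^11.
SE(Ŷ) = √(2.6674637 × 10^11) = 516470.

516470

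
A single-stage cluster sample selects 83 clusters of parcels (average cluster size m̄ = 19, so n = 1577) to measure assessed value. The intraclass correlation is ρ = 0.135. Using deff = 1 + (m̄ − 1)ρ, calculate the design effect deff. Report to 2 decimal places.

deff = 1 + (19 − 1)·0.135 = 1 + 2.43 = 3.43.

3.43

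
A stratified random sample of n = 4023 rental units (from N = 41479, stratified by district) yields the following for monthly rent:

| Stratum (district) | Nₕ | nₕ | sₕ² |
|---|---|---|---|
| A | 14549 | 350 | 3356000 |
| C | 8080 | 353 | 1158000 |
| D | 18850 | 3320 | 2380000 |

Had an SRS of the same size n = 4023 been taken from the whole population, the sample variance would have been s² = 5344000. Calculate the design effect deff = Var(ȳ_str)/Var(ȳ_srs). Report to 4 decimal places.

1.1607

Var(ȳ_str) = Σ Wₕ²(1−fₕ)sₕ²/nₕ with Wₕ = Nₕ/41479:
  A: (14549/41479)²·(1−350/14549)·3356000/350 = 1151.2993
  C: (8080/41479)²·(1−353/8080)·1158000/353 = 119.04182
  D: (18850/41479)²·(1−3320/18850)·2380000/3320 = 121.9734
  → Var(ȳ_str) = 1392.3145.
Var(ȳ_srs) = (1 − 4023/41479)·5344000/4023 = 1199.5256.
deff = 1392.3145 / 1199.5256 = 1.1607.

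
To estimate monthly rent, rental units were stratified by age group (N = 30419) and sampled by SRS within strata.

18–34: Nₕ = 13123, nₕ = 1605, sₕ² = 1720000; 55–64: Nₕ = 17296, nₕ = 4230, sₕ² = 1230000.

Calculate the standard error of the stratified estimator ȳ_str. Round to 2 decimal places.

Var(ȳ_str) = Σₕ Wₕ²(1 − fₕ)sₕ²/nₕ with Wₕ = Nₕ/N, N = 30419.
18–34: Wₕ = 0.43140800; term = 0.43140800²·(1 − 0.12230435)·1720000/1605 = 175.05469.
55–64: Wₕ = 0.56859200; term = 0.56859200²·(1 − 0.24456522)·1230000/4230 = 71.017145.
Sum = 246.07184.
SE = √(246.07184) = 15.69.

15.69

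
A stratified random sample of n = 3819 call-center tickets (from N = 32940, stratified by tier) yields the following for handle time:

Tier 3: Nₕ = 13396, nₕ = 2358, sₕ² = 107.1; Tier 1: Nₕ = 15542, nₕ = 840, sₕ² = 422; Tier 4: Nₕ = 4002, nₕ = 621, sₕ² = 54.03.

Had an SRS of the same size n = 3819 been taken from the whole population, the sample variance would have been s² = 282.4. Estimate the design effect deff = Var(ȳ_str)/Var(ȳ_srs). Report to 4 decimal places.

Var(ȳ_str) = Σ Wₕ²(1−fₕ)sₕ²/nₕ with Wₕ = Nₕ/32940:
  Tier 3: (13396/32940)²·(1−2358/13396)·107.1/2358 = 0.0061896203
  Tier 1: (15542/32940)²·(1−840/15542)·422/840 = 0.10579601
  Tier 4: (4002/32940)²·(1−621/4002)·54.03/621 = 0.0010849718
  → Var(ȳ_str) = 0.1130706.
Var(ȳ_srs) = (1 − 3819/32940)·282.4/3819 = 0.065372896.
deff = 0.1130706 / 0.065372896 = 1.7296.

1.7296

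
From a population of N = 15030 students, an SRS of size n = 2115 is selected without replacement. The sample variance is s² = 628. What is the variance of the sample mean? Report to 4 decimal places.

Under SRS without replacement, Var(ȳ) = (1 − f)·s²/n with f = n/N = 2115/15030 = 0.14071856.
Var(ȳ) = (1 − 0.14071856)·628/2115 = 0.85928144·0.29692671 = 0.25514361.

0.2551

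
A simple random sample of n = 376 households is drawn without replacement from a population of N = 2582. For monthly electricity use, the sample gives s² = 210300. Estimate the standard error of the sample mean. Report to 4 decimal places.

Under SRS without replacement, Var(ȳ) = (1 − f)·s²/n with f = n/N = 376/2582 = 0.14562355.
Var(ȳ) = (1 − 0.14562355)·210300/376 = 0.85437645·559.30851 = 477.86002.
SE(ȳ) = √(477.86002) = 21.8600.

21.8600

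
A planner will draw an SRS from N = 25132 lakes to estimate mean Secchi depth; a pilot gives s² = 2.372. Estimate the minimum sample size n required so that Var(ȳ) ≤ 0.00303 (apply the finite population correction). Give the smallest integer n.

760

Without fpc, n₀ = s²/D = 2.372/0.00303 = 782.8383.
With fpc, (1 − n/N)·s²/n ≤ D requires n ≥ n₀/(1 + n₀/N) = 782.8383/(1 + 782.8383/25132) = 759.1902.
Rounding up, n = 760.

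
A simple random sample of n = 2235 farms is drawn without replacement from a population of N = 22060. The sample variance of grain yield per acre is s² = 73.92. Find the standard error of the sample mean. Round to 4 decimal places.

Under SRS without replacement, Var(ȳ) = (1 − f)·s²/n with f = n/N = 2235/22060 = 0.10131460.
Var(ȳ) = (1 − 0.10131460)·73.92/2235 = 0.89868540·0.033073826 = 0.029722964.
SE(ȳ) = √(0.029722964) = 0.1724.

0.1724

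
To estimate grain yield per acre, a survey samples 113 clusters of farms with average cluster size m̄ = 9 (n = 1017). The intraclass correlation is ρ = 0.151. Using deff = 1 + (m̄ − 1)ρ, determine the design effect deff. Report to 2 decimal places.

deff = 1 + (9 − 1)·0.151 = 1 + 1.208 = 2.208.

2.21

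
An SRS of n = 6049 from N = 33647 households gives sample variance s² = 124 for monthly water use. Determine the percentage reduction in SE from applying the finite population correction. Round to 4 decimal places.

f = n/N = 6049/33647 = 0.17977829.
SE_no-fpc = √(s²/n) = 0.14317561; SE_fpc = √((1−f)s²/n) = 0.12966856.
Ratio = √(1−f) = 0.90566093. Reduction = 100·(1 − 0.90566093) = 9.4339%.

9.4339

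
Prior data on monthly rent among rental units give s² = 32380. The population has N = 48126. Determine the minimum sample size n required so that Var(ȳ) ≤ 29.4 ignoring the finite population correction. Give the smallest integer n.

Without fpc, n₀ = s²/D = 32380/29.4 = 1101.3605.
Rounding up, n = 1102.

1102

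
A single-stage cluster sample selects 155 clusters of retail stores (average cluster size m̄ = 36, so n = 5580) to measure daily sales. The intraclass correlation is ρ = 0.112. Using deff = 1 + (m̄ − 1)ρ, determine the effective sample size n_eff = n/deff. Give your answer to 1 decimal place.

deff = 1 + (36 − 1)·0.112 = 1 + 3.92 = 4.92.
n_eff = 5580 / 4.92 = 1134.1.

1134.1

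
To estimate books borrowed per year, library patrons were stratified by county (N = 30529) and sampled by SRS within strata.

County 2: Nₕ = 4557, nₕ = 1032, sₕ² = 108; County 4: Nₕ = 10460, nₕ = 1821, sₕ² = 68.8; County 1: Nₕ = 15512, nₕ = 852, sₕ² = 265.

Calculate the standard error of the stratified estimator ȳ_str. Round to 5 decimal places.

0.28523

Var(ȳ_str) = Σₕ Wₕ²(1 − fₕ)sₕ²/nₕ with Wₕ = Nₕ/N, N = 30529.
County 2: Wₕ = 0.14926791; term = 0.14926791²·(1 − 0.22646478)·108/1032 = 0.0018036699.
County 4: Wₕ = 0.34262505; term = 0.34262505²·(1 − 0.17409178)·68.8/1821 = 0.0036630976.
County 1: Wₕ = 0.50810705; term = 0.50810705²·(1 − 0.05492522)·265/852 = 0.075889709.
Sum = 0.081356477.
SE = √(0.081356477) = 0.28523.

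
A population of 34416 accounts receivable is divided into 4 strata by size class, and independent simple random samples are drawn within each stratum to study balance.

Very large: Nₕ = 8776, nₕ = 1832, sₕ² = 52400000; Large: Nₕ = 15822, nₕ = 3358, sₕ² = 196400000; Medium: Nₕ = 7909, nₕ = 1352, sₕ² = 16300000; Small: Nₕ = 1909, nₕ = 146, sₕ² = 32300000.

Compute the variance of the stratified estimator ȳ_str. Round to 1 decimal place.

12365.8

Var(ȳ_str) = Σₕ Wₕ²(1 − fₕ)sₕ²/nₕ with Wₕ = Nₕ/N, N = 34416.
Very large: Wₕ = 0.25499768; term = 0.25499768²·(1 − 0.20875114)·52400000/1832 = 1471.6054.
Large: Wₕ = 0.45972803; term = 0.45972803²·(1 − 0.21223613)·196400000/3358 = 9737.7546.
Medium: Wₕ = 0.22980590; term = 0.22980590²·(1 − 0.17094449)·16300000/1352 = 527.85773.
Small: Wₕ = 0.05546839; term = 0.05546839²·(1 − 0.07647983)·32300000/146 = 628.61845.
Sum = 12365.836.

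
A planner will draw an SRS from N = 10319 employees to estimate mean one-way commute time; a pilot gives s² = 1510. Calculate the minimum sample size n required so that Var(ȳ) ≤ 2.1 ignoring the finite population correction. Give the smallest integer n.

720

Without fpc, n₀ = s²/D = 1510/2.1 = 719.0476.
Rounding up, n = 720.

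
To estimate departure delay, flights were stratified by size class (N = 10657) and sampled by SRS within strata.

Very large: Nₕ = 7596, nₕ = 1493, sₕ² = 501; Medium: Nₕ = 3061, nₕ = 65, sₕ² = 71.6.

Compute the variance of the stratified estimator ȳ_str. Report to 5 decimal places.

Var(ȳ_str) = Σₕ Wₕ²(1 − fₕ)sₕ²/nₕ with Wₕ = Nₕ/N, N = 10657.
Very large: Wₕ = 0.71277095; term = 0.71277095²·(1 − 0.19655082)·501/1493 = 0.13697342.
Medium: Wₕ = 0.28722905; term = 0.28722905²·(1 − 0.02123489)·71.6/65 = 0.088947731.
Sum = 0.22592115.

0.22592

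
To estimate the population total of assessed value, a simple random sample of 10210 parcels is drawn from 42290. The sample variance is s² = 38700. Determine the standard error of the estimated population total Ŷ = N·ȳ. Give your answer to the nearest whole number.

71710

Var(Ŷ) = N²·Var(ȳ) = N²·(1 − n/N)·s²/n.
f = 10210/42290 = 0.24142823; Var(ȳ) = 0.75857177·38700/10210 = 2.8752916.
Var(Ŷ) = 42290² · 2.8752916 = 5.1422983 × 10^9.
SE(Ŷ) = √(5.1422983 × 10^9) = 71710.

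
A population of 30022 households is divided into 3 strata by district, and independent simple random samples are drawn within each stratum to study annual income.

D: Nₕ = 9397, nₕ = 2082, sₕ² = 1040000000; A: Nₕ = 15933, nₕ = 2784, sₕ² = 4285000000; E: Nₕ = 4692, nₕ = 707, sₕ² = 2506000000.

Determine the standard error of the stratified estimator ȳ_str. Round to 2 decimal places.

685.12

Var(ȳ_str) = Σₕ Wₕ²(1 − fₕ)sₕ²/nₕ with Wₕ = Nₕ/N, N = 30022.
D: Wₕ = 0.31300380; term = 0.31300380²·(1 − 0.22156007)·1040000000/2082 = 38095.785.
A: Wₕ = 0.53071081; term = 0.53071081²·(1 − 0.17473169)·4285000000/2784 = 357760.7.
E: Wₕ = 0.15628539; term = 0.15628539²·(1 − 0.15068201)·2506000000/707 = 73530.707.
Sum = 469387.19.
SE = √(469387.19) = 685.12.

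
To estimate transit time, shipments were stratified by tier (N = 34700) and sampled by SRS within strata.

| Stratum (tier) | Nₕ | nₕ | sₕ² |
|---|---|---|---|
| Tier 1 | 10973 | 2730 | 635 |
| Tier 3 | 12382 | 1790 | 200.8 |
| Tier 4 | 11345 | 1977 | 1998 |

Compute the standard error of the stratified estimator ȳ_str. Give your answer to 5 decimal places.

0.34481

Var(ȳ_str) = Σₕ Wₕ²(1 − fₕ)sₕ²/nₕ with Wₕ = Nₕ/N, N = 34700.
Tier 1: Wₕ = 0.31622478; term = 0.31622478²·(1 − 0.24879249)·635/2730 = 0.017472812.
Tier 3: Wₕ = 0.35682997; term = 0.35682997²·(1 − 0.14456469)·200.8/1790 = 0.012218573.
Tier 4: Wₕ = 0.32694524; term = 0.32694524²·(1 − 0.17426179)·1998/1977 = 0.089203367.
Sum = 0.11889475.
SE = √(0.11889475) = 0.34481.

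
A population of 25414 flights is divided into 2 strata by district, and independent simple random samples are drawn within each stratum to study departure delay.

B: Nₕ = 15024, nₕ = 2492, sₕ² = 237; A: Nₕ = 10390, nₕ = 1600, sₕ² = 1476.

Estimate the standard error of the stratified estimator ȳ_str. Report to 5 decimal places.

Var(ȳ_str) = Σₕ Wₕ²(1 − fₕ)sₕ²/nₕ with Wₕ = Nₕ/N, N = 25414.
B: Wₕ = 0.59117022; term = 0.59117022²·(1 − 0.16586794)·237/2492 = 0.027724276.
A: Wₕ = 0.40882978; term = 0.40882978²·(1 − 0.15399423)·1476/1600 = 0.13044419.
Sum = 0.15816847.
SE = √(0.15816847) = 0.39770.

0.39770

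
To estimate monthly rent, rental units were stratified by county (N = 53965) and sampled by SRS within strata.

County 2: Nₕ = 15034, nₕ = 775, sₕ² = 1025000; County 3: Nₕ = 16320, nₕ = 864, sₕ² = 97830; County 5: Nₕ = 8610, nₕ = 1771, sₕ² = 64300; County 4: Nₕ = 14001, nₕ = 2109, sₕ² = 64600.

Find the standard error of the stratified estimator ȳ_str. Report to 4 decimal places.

Var(ȳ_str) = Σₕ Wₕ²(1 − fₕ)sₕ²/nₕ with Wₕ = Nₕ/N, N = 53965.
County 2: Wₕ = 0.27858797; term = 0.27858797²·(1 − 0.05154982)·1025000/775 = 97.355707.
County 3: Wₕ = 0.30241823; term = 0.30241823²·(1 − 0.05294118)·97830/864 = 9.8073396.
County 5: Wₕ = 0.15954786; term = 0.15954786²·(1 − 0.20569106)·64300/1771 = 0.7341145.
County 4: Wₕ = 0.25944594; term = 0.25944594²·(1 − 0.15063210)·64600/2109 = 1.7512394.
Sum = 109.6484.
SE = √(109.6484) = 10.4713.

10.4713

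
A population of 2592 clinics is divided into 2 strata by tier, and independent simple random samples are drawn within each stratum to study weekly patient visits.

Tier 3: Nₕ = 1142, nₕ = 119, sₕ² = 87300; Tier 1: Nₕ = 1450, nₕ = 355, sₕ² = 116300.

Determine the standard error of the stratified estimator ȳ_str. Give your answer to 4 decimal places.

14.3174

Var(ȳ_str) = Σₕ Wₕ²(1 − fₕ)sₕ²/nₕ with Wₕ = Nₕ/N, N = 2592.
Tier 3: Wₕ = 0.44058642; term = 0.44058642²·(1 − 0.10420315)·87300/119 = 127.5672.
Tier 1: Wₕ = 0.55941358; term = 0.55941358²·(1 − 0.24482759)·116300/355 = 77.42184.
Sum = 204.98904.
SE = √(204.98904) = 14.3174.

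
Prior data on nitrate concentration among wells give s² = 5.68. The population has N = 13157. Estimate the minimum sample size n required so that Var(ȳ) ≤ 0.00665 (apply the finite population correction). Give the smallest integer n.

Without fpc, n₀ = s²/D = 5.68/0.00665 = 854.1353.
With fpc, (1 − n/N)·s²/n ≤ D requires n ≥ n₀/(1 + n₀/N) = 854.1353/(1 + 854.1353/13157) = 802.0662.
Rounding up, n = 803.

803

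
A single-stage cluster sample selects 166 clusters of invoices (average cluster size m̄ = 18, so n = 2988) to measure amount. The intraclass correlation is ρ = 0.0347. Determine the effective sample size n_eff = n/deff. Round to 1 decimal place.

deff = 1 + (18 − 1)·0.0347 = 1 + 0.5899 = 1.5899.
n_eff = 2988 / 1.5899 = 1879.4.

1879.4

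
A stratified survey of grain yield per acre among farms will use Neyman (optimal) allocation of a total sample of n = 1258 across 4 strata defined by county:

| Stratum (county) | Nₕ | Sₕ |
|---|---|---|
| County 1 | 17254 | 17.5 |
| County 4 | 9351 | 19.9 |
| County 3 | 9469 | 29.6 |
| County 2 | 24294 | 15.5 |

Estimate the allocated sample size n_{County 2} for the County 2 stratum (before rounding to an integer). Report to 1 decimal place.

413.8

Neyman allocation: nₕ = n·NₕSₕ / Σⱼ NⱼSⱼ.
Σ NⱼSⱼ = 17254·17.5 + 9351·19.9 + 9469·29.6 + 24294·15.5 = 1.1448693 × 10^6.
n_{County 2} = 1258·24294·15.5 / (1.1448693 × 10^6) = 413.8.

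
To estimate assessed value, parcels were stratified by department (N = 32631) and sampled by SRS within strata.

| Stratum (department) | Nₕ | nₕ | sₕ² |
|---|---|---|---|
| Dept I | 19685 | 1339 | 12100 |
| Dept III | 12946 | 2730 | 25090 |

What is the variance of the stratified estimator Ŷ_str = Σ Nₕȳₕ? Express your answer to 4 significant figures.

Var(Ŷ_str) = Σₕ Nₕ²(1 − fₕ)sₕ²/nₕ.
Dept I: 19685²·(1 − 1339/19685)·12100/1339 = 3.2634849 × 10^9.
Dept III: 12946²·(1 − 2730/12946)·25090/2730 = 1.2154987 × 10^9.
Sum = 4.4789836 × 10^9.

4.479 × 10^9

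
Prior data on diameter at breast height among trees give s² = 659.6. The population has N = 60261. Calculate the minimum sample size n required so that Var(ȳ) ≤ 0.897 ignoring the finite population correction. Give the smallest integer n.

Without fpc, n₀ = s²/D = 659.6/0.897 = 735.3400.
Rounding up, n = 736.

736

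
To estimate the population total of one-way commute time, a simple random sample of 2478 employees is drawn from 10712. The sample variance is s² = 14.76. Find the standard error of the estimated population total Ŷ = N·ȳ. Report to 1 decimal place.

724.8

Var(Ŷ) = N²·Var(ȳ) = N²·(1 − n/N)·s²/n.
f = 2478/10712 = 0.23132935; Var(ȳ) = 0.76867065·14.76/2478 = 0.0045785225.
Var(Ŷ) = 10712² · 0.0045785225 = 525371.46.
SE(Ŷ) = √(525371.46) = 724.8.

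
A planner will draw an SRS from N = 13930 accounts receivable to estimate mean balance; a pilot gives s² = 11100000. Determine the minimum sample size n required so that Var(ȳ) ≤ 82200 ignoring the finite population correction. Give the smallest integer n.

Without fpc, n₀ = s²/D = 11100000/82200 = 135.0365.
Rounding up, n = 136.

136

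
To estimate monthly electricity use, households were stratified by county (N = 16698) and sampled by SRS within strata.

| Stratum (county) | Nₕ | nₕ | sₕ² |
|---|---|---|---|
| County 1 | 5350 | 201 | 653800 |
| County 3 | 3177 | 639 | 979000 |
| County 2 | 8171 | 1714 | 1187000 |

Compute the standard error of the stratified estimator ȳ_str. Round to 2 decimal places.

Var(ȳ_str) = Σₕ Wₕ²(1 − fₕ)sₕ²/nₕ with Wₕ = Nₕ/N, N = 16698.
County 1: Wₕ = 0.32039765; term = 0.32039765²·(1 − 0.03757009)·653800/201 = 321.36355.
County 3: Wₕ = 0.19026231; term = 0.19026231²·(1 − 0.20113314)·979000/639 = 44.305919.
County 2: Wₕ = 0.48934004; term = 0.48934004²·(1 − 0.20976625)·1187000/1714 = 131.04395.
Sum = 496.71342.
SE = √(496.71342) = 22.29.

22.29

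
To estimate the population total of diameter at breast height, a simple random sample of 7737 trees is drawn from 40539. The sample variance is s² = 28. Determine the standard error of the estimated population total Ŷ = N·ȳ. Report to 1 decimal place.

2193.7

Var(Ŷ) = N²·Var(ȳ) = N²·(1 − n/N)·s²/n.
f = 7737/40539 = 0.19085325; Var(ȳ) = 0.80914675·28/7737 = 0.0029282808.
Var(Ŷ) = 40539² · 0.0029282808 = 4.8123675 × 10^6.
SE(Ŷ) = √(4.8123675 × 10^6) = 2193.7.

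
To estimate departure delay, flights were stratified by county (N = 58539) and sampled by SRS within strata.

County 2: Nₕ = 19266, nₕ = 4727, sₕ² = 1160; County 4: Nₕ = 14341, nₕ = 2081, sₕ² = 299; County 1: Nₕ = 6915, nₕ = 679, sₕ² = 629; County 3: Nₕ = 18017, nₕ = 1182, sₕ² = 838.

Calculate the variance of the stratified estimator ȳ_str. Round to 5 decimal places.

Var(ȳ_str) = Σₕ Wₕ²(1 − fₕ)sₕ²/nₕ with Wₕ = Nₕ/N, N = 58539.
County 2: Wₕ = 0.32911392; term = 0.32911392²·(1 − 0.24535451)·1160/4727 = 0.020058935.
County 4: Wₕ = 0.24498198; term = 0.24498198²·(1 − 0.14510843)·299/2081 = 0.0073718827.
County 1: Wₕ = 0.11812638; term = 0.11812638²·(1 − 0.09819234)·629/679 = 0.011657047.
County 3: Wₕ = 0.30777772; term = 0.30777772²·(1 − 0.06560471)·838/1182 = 0.062752574.
Sum = 0.10184044.

0.10184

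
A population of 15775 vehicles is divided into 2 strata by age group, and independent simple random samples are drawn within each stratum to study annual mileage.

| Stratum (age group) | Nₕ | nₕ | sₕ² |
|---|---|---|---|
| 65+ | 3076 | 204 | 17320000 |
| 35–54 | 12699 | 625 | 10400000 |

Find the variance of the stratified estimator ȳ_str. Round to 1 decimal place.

13266.7

Var(ȳ_str) = Σₕ Wₕ²(1 − fₕ)sₕ²/nₕ with Wₕ = Nₕ/N, N = 15775.
65+: Wₕ = 0.19499208; term = 0.19499208²·(1 − 0.06631990)·17320000/204 = 3014.0451.
35–54: Wₕ = 0.80500792; term = 0.80500792²·(1 − 0.04921647)·10400000/625 = 10252.63.
Sum = 13266.675.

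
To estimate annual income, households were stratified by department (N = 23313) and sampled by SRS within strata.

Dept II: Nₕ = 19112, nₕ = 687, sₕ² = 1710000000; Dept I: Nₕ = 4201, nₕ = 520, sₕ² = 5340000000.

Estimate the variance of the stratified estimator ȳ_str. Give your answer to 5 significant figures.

1.9049 × 10^6

Var(ȳ_str) = Σₕ Wₕ²(1 − fₕ)sₕ²/nₕ with Wₕ = Nₕ/N, N = 23313.
Dept II: Wₕ = 0.81980011; term = 0.81980011²·(1 − 0.03594600)·1710000000/687 = 1.6127115 × 10^6.
Dept I: Wₕ = 0.18019989; term = 0.18019989²·(1 − 0.12378005)·5340000000/520 = 292186.46.
Sum = 1.904898 × 10^6.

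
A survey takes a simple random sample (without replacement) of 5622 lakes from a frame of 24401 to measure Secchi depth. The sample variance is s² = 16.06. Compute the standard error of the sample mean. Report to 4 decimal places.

Under SRS without replacement, Var(ȳ) = (1 − f)·s²/n with f = n/N = 5622/24401 = 0.23040039.
Var(ȳ) = (1 − 0.23040039)·16.06/5622 = 0.76959961·0.0028566346 = 0.0021984649.
SE(ȳ) = √(0.0021984649) = 0.0469.

0.0469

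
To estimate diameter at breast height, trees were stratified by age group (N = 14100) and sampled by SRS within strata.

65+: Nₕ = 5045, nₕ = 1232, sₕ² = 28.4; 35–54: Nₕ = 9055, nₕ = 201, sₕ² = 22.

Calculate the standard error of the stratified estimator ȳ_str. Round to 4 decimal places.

0.2153

Var(ȳ_str) = Σₕ Wₕ²(1 − fₕ)sₕ²/nₕ with Wₕ = Nₕ/N, N = 14100.
65+: Wₕ = 0.35780142; term = 0.35780142²·(1 − 0.24420218)·28.4/1232 = 0.0022304751.
35–54: Wₕ = 0.64219858; term = 0.64219858²·(1 − 0.02219768)·22/201 = 0.044138378.
Sum = 0.046368853.
SE = √(0.046368853) = 0.2153.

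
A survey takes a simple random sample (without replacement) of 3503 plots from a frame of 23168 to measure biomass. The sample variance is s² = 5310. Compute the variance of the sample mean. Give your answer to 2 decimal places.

Under SRS without replacement, Var(ȳ) = (1 − f)·s²/n with f = n/N = 3503/23168 = 0.15119993.
Var(ȳ) = (1 − 0.15119993)·5310/3503 = 0.84880007·1.5158436 = 1.2866481.

1.29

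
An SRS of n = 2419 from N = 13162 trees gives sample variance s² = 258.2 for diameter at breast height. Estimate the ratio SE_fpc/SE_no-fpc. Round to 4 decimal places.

f = n/N = 2419/13162 = 0.18378666.
SE_no-fpc = √(s²/n) = 0.32670831; SE_fpc = √((1−f)s²/n) = 0.29516308.
Ratio = √(1−f) = 0.90344526.

0.9034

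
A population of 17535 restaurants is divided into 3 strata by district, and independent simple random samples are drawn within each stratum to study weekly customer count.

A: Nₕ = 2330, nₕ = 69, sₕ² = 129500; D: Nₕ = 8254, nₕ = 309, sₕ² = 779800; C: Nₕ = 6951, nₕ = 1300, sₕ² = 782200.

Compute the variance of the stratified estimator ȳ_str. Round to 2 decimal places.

Var(ȳ_str) = Σₕ Wₕ²(1 − fₕ)sₕ²/nₕ with Wₕ = Nₕ/N, N = 17535.
A: Wₕ = 0.13287710; term = 0.13287710²·(1 − 0.02961373)·129500/69 = 32.156267.
D: Wₕ = 0.47071571; term = 0.47071571²·(1 − 0.03743639)·779800/309 = 538.23456.
C: Wₕ = 0.39640719; term = 0.39640719²·(1 − 0.18702345)·782200/1300 = 76.866218.
Sum = 647.25705.

647.26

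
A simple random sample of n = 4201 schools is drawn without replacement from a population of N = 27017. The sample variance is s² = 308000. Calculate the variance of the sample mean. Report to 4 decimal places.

Under SRS without replacement, Var(ȳ) = (1 − f)·s²/n with f = n/N = 4201/27017 = 0.15549469.
Var(ȳ) = (1 − 0.15549469)·308000/4201 = 0.84450531·73.315877 = 61.915648.

61.9156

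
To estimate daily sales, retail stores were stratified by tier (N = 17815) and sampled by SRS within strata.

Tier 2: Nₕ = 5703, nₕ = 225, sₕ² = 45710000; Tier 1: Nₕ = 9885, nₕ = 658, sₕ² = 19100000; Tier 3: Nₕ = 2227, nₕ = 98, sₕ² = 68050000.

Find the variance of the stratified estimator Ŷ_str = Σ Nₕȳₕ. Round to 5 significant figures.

Var(Ŷ_str) = Σₕ Nₕ²(1 − fₕ)sₕ²/nₕ.
Tier 2: 5703²·(1 − 225/5703)·45710000/225 = 6.3467896 × 10^12.
Tier 1: 9885²·(1 − 658/9885)·19100000/658 = 2.647553 × 10^12.
Tier 3: 2227²·(1 − 98/2227)·68050000/98 = 3.2922889 × 10^12.
Sum = 1.2286632 × 10^13.

1.2287 × 10^13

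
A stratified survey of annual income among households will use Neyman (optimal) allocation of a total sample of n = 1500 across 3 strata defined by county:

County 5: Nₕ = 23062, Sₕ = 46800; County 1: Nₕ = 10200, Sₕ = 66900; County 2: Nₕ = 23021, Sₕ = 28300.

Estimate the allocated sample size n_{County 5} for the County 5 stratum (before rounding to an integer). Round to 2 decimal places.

Neyman allocation: nₕ = n·NₕSₕ / Σⱼ NⱼSⱼ.
Σ NⱼSⱼ = 23062·46800 + 10200·66900 + 23021·28300 = 2.4131759 × 10^9.
n_{County 5} = 1500·23062·46800 / (2.4131759 × 10^9) = 670.88.

670.88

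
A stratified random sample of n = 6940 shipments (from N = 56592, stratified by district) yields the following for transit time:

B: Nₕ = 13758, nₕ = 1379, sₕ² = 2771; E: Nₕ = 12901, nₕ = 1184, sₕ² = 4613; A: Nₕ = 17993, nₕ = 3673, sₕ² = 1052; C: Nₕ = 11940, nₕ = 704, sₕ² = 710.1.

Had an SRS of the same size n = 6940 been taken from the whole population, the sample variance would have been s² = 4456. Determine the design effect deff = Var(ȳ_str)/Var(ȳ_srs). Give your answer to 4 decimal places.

Var(ȳ_str) = Σ Wₕ²(1−fₕ)sₕ²/nₕ with Wₕ = Nₕ/56592:
  B: (13758/56592)²·(1−1379/13758)·2771/1379 = 0.10685702
  E: (12901/56592)²·(1−1184/12901)·4613/1184 = 0.18389142
  A: (17993/56592)²·(1−3673/17993)·1052/3673 = 0.023042592
  C: (11940/56592)²·(1−704/11940)·710.1/704 = 0.04225254
  → Var(ȳ_str) = 0.35604357.
Var(ȳ_srs) = (1 − 6940/56592)·4456/6940 = 0.56333588.
deff = 0.35604357 / 0.56333588 = 0.6320.

0.6320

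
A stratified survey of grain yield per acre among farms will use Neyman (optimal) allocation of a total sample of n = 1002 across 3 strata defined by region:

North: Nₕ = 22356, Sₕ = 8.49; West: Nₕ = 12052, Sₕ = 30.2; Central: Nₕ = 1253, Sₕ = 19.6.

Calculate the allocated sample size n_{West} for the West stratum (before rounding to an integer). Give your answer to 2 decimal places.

630.60

Neyman allocation: nₕ = n·NₕSₕ / Σⱼ NⱼSⱼ.
Σ NⱼSⱼ = 22356·8.49 + 12052·30.2 + 1253·19.6 = 578331.64.
n_{West} = 1002·12052·30.2 / 578331.64 = 630.60.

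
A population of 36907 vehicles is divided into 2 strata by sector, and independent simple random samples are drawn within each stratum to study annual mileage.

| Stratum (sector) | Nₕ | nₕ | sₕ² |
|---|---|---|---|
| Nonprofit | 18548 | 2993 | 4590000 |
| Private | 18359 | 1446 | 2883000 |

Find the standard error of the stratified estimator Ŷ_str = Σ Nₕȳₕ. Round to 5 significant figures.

1.0303 × 10^6

Var(Ŷ_str) = Σₕ Nₕ²(1 − fₕ)sₕ²/nₕ.
Nonprofit: 18548²·(1 − 2993/18548)·4590000/2993 = 4.4245904 × 10^11.
Private: 18359²·(1 − 1446/18359)·2883000/1446 = 6.1907893 × 10^11.
Sum = 1.061538 × 10^12.
SE = √(1.061538 × 10^12) = 1.0303 × 10^6.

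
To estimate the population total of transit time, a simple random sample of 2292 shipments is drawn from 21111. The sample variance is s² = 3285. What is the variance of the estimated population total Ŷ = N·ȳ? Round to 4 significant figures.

5.694 × 10^8

Var(Ŷ) = N²·Var(ȳ) = N²·(1 − n/N)·s²/n.
f = 2292/21111 = 0.10856899; Var(ȳ) = 0.89143101·3285/2292 = 1.27764.
Var(Ŷ) = 21111² · 1.27764 = 5.6941134 × 10^8.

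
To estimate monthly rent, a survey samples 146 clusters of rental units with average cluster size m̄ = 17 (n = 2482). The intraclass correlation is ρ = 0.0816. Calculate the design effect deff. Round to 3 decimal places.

deff = 1 + (17 − 1)·0.0816 = 1 + 1.3056 = 2.3056.

2.306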